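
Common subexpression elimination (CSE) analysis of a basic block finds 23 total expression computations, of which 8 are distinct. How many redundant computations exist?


CSE count = total expressions - unique expressions
= 23 - 8 = 15

15


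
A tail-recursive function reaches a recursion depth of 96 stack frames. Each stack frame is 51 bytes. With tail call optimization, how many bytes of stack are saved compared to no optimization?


Without TCO: 96 * 51 = 4896 bytes
With TCO: reuse 1 frame = 51 bytes
Savings = 4896 - 51 = 4845

4845


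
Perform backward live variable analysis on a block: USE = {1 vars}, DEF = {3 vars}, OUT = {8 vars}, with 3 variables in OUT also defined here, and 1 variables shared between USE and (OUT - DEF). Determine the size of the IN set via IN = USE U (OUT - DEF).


OUT - DEF: 8 - 3 = 5
|IN| = |USE| + |OUT - DEF| - |USE ∩ (OUT - DEF)| = 1 + 5 - 1 = 5

5


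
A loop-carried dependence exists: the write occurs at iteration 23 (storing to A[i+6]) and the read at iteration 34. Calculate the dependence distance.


Distance = read iteration - write iteration
= 34 - 23 = 11

11


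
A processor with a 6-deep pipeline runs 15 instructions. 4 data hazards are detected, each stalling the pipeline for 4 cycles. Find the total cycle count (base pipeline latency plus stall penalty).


Base cycles = 6 + 15 - 1 = 20
Total stalls = 4 * 4 = 16
Total = 20 + 16 = 36

36


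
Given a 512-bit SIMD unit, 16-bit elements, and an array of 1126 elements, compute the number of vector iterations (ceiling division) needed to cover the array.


Width = 512 / 16 = 32 elements per vector op
Iterations = ceil(1126 / 32) = 36

36


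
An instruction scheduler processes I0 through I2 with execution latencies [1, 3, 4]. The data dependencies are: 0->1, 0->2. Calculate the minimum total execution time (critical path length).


Compute longest path through dependency graph: dist(Ik) = max over predecessors of dist + latency(Ik).
dist(I0) = latency 1 = 1
dist(I1) = dist(I0) + 3 = 1 + 3 = 4
dist(I2) = dist(I0) + 4 = 1 + 4 = 5
Critical path = max dist = 5

5


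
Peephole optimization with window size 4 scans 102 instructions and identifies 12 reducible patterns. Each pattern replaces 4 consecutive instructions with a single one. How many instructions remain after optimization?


Each match removes 3 instructions.
Total removed = 12 * 3 = 36
Remaining = 102 - 36 = 66

66


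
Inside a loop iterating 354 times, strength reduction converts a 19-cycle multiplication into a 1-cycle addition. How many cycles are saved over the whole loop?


Per-iteration saving = 19 - 1 = 18
Total saved = 354 * 18 = 6372

6372


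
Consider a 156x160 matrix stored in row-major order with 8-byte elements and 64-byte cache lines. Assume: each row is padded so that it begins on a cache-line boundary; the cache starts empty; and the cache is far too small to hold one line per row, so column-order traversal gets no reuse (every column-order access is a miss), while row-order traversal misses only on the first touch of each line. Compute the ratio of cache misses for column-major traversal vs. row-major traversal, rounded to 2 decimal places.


Each row occupies 160 * 8 = 1280 bytes and starts on a line boundary, so it spans ceil(1280 / 64) = 20 cache lines.
Row-major traversal misses (one per line touched): 156 * ceil(160 * 8 / 64) = 3120
Column-major traversal misses (no reuse, every access misses): 156 * 160 = 24960
Ratio = 24960 / 3120 = 8.0

8.0


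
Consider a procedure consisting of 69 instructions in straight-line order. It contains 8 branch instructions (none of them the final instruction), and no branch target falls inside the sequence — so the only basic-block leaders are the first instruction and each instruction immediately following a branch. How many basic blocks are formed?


With no in-sequence branch targets, the leaders are the first instruction plus the instruction after each branch.
Number of basic blocks = branches + 1
= 8 + 1 = 9

9


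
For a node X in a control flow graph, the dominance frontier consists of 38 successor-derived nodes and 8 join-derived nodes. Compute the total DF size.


DF(X) = direct successor contributions + join point contributions
= 38 + 8 = 46

46


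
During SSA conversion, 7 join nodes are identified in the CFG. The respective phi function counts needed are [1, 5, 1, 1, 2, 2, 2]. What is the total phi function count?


Total phi functions = sum of phi functions at each join node
= 1 + 5 + 1 + 1 + 2 + 2 + 2 = 14

14


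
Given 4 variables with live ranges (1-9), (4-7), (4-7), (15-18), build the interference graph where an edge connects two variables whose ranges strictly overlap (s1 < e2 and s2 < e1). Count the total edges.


Check all pairs for overlapping intervals.
Two intervals (s1,e1) and (s2,e2) overlap if s1 < e2 and s2 < e1.
v0 (1-9) vs v1..v3: overlaps v1, v2 -> 2
v1 (4-7) vs v2..v3: overlaps v2 -> 1
v2 (4-7) vs v3: overlaps none -> 0
Total overlapping pairs = 2 + 1 + 0 = 3

3


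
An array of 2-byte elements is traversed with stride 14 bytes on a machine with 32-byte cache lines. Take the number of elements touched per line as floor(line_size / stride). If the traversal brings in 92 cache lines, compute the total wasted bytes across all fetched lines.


Elements per line = floor(32 / 14) = 2
Bytes used per line = 2 * 2 = 4
Wasted per line = 32 - 4 = 28
Total wasted = 28 * 92 = 2576

2576


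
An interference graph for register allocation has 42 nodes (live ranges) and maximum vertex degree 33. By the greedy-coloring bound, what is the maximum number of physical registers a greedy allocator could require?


Greedy coloring never needs more than (max_degree + 1) colors: when coloring a vertex, at most max_degree neighbors are already colored.
Upper bound = 33 + 1 = 34

34


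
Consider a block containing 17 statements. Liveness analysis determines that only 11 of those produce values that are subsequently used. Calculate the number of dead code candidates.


Dead code = total statements - live definitions
= 17 - 11 = 6

6


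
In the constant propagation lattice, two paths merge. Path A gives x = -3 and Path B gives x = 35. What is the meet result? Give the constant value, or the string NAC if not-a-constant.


Meet operation: if both paths give the same constant, result is that constant; if they differ, result is NAC (not-a-constant).
Path A: -3, Path B: 35 -> differ
Result: not-a-constant -> NAC

NAC


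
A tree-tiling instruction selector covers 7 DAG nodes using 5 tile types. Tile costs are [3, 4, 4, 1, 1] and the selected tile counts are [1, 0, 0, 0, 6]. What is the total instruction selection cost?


Total cost = sum(count_i * cost_i)
= 1*3 + 0*4 + 0*4 + 0*1 + 6*1
= 9

9


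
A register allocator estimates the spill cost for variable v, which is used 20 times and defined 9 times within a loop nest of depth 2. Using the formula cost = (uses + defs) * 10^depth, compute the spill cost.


uses + defs = 20 + 9 = 29
10^2 = 100
Spill cost = 29 * 100 = 2900

2900


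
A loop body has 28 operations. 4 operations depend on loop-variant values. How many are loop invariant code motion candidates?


Invariant candidates = total - loop-dependent
= 28 - 4 = 24

24


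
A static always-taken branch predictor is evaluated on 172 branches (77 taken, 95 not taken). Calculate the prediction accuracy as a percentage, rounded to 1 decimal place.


Predictor: always-taken
Correct predictions = 77
Accuracy = 77 / 172 * 100 = 44.8%

44.8


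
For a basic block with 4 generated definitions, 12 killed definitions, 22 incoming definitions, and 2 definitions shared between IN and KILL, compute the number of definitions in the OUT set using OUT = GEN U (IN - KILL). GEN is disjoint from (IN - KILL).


IN - KILL: 22 - 2 = 20 surviving definitions
OUT = GEN + surviving = 4 + 20 = 24

24


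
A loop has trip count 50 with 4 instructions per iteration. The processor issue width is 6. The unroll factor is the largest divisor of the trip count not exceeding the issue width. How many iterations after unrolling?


Largest divisor of 50 <= 6 is 5
New iterations = 50 / 5 = 10

10


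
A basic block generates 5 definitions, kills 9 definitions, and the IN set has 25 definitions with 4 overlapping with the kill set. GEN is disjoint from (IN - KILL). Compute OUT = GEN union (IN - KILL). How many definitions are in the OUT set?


IN - KILL: 25 - 4 = 21 surviving definitions
OUT = GEN + surviving = 5 + 21 = 26

26


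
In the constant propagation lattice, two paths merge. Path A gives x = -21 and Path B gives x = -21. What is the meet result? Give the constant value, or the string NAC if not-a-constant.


Meet operation: if both paths give the same constant, result is that constant; if they differ, result is NAC (not-a-constant).
Path A: -21, Path B: -21 -> equal
Result: constant -> -21

-21


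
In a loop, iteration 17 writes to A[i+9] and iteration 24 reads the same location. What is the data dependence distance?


Distance = read iteration - write iteration
= 24 - 17 = 7

7


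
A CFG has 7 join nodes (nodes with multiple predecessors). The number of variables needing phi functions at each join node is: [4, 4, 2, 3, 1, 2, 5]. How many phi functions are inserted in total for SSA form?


Total phi functions = sum of phi functions at each join node
= 4 + 4 + 2 + 3 + 1 + 2 + 5 = 21

21


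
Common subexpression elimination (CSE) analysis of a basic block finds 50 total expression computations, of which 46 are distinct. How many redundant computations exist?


CSE count = total expressions - unique expressions
= 50 - 46 = 4

4


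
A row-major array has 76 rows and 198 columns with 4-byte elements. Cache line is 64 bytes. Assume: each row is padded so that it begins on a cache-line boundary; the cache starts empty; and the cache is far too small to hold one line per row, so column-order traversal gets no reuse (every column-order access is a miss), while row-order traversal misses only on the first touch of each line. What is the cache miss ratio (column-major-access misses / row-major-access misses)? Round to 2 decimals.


Each row occupies 198 * 4 = 792 bytes and starts on a line boundary, so it spans ceil(792 / 64) = 13 cache lines.
Row-major traversal misses (one per line touched): 76 * ceil(198 * 4 / 64) = 988
Column-major traversal misses (no reuse, every access misses): 76 * 198 = 15048
Ratio = 15048 / 988 = 15.23

15.23


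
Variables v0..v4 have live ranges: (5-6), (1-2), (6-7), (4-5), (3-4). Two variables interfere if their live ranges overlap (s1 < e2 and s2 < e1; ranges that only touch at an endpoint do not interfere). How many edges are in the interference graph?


Check all pairs for overlapping intervals.
Two intervals (s1,e1) and (s2,e2) overlap if s1 < e2 and s2 < e1.
v0 (5-6) vs v1..v4: overlaps none -> 0
v1 (1-2) vs v2..v4: overlaps none -> 0
v2 (6-7) vs v3..v4: overlaps none -> 0
v3 (4-5) vs v4: overlaps none -> 0
Total overlapping pairs = 0 + 0 + 0 + 0 = 0

0


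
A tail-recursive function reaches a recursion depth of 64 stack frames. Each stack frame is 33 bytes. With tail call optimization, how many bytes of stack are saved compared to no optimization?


Without TCO: 64 * 33 = 2112 bytes
With TCO: reuse 1 frame = 33 bytes
Savings = 2112 - 33 = 2079

2079


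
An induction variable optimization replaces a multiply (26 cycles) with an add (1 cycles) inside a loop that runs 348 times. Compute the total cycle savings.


Per-iteration saving = 26 - 1 = 25
Total saved = 348 * 25 = 8700

8700


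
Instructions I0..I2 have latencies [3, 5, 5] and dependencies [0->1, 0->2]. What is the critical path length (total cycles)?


Compute longest path through dependency graph: dist(Ik) = max over predecessors of dist + latency(Ik).
dist(I0) = latency 3 = 3
dist(I1) = dist(I0) + 5 = 3 + 5 = 8
dist(I2) = dist(I0) + 5 = 3 + 5 = 8
Critical path = max dist = 8

8


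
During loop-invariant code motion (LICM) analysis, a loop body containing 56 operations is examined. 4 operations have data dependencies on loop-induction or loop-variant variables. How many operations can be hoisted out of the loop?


Invariant candidates = total - loop-dependent
= 56 - 4 = 52

52


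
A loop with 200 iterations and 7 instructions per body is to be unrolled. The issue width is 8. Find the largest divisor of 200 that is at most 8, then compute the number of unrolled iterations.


Largest divisor of 200 <= 8 is 8
New iterations = 200 / 8 = 25

25


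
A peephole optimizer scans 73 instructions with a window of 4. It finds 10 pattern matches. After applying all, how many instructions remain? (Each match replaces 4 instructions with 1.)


Each match removes 3 instructions.
Total removed = 10 * 3 = 30
Remaining = 73 - 30 = 43

43


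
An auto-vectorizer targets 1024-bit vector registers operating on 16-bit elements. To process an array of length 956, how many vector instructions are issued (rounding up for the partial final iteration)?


Width = 1024 / 16 = 64 elements per vector op
Iterations = ceil(956 / 64) = 15

15


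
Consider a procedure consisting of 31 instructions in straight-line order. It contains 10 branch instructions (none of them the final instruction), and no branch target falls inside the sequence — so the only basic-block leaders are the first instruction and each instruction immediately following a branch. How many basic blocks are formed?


With no in-sequence branch targets, the leaders are the first instruction plus the instruction after each branch.
Number of basic blocks = branches + 1
= 10 + 1 = 11

11


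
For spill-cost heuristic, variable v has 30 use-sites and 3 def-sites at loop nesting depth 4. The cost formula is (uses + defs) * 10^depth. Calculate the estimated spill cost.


uses + defs = 30 + 3 = 33
10^4 = 10000
Spill cost = 33 * 10000 = 330000

330000


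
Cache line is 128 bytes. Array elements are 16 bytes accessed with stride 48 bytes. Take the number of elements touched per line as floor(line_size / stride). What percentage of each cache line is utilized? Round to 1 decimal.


Elements per cache line = floor(128 / 48) = 2
Bytes used = 2 * 16 = 32
Utilization = 32 / 128 * 100 = 25.0%

25.0


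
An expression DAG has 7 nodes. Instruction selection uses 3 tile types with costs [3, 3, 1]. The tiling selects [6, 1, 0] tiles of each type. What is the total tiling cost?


Total cost = sum(count_i * cost_i)
= 6*3 + 1*3 + 0*1
= 21

21


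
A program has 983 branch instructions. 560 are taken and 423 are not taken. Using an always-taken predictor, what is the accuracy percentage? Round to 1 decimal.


Predictor: always-taken
Correct predictions = 560
Accuracy = 560 / 983 * 100 = 57.0%

57.0


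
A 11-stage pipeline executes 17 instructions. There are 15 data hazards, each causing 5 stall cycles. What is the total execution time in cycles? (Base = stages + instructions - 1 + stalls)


Base cycles = 11 + 17 - 1 = 27
Total stalls = 15 * 5 = 75
Total = 27 + 75 = 102

102


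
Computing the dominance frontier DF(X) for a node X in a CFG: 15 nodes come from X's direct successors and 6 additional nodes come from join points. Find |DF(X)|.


DF(X) = direct successor contributions + join point contributions
= 15 + 6 = 21

21


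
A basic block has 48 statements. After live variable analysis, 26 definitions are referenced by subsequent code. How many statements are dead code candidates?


Dead code = total statements - live definitions
= 48 - 26 = 22

22


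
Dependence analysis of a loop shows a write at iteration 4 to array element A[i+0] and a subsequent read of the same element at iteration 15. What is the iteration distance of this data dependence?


Distance = read iteration - write iteration
= 15 - 4 = 11

11


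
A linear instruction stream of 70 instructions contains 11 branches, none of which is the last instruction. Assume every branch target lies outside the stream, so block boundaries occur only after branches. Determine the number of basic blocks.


With no in-sequence branch targets, the leaders are the first instruction plus the instruction after each branch.
Number of basic blocks = branches + 1
= 11 + 1 = 12

12


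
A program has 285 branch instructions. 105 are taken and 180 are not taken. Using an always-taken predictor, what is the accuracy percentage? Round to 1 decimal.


Predictor: always-taken
Correct predictions = 105
Accuracy = 105 / 285 * 100 = 36.8%

36.8


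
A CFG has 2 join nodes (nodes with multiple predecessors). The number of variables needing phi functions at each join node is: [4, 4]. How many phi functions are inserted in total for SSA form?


Total phi functions = sum of phi functions at each join node
= 4 + 4 = 8

8


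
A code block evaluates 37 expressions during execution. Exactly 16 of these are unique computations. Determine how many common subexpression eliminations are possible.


CSE count = total expressions - unique expressions
= 37 - 16 = 21

21


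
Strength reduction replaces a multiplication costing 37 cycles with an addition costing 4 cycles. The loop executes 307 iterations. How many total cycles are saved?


Per-iteration saving = 37 - 4 = 33
Total saved = 307 * 33 = 10131

10131


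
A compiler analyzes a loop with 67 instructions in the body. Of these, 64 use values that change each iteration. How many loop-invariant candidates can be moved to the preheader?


Invariant candidates = total - loop-dependent
= 67 - 64 = 3

3


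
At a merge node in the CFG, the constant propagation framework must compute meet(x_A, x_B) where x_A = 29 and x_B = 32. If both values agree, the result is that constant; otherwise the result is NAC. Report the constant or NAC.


Meet operation: if both paths give the same constant, result is that constant; if they differ, result is NAC (not-a-constant).
Path A: 29, Path B: 32 -> differ
Result: not-a-constant -> NAC

NAC


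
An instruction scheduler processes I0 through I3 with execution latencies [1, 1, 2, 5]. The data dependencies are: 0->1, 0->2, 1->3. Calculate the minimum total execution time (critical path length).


Compute longest path through dependency graph: dist(Ik) = max over predecessors of dist + latency(Ik).
dist(I0) = latency 1 = 1
dist(I1) = dist(I0) + 1 = 1 + 1 = 2
dist(I2) = dist(I0) + 2 = 1 + 2 = 3
dist(I3) = dist(I1) + 5 = 2 + 5 = 7
Critical path = max dist = 7

7


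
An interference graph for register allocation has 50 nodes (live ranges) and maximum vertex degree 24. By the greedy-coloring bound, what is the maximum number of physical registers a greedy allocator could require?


Greedy coloring never needs more than (max_degree + 1) colors: when coloring a vertex, at most max_degree neighbors are already colored.
Upper bound = 24 + 1 = 25

25


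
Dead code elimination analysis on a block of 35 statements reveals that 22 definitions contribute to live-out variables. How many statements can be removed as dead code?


Dead code = total statements - live definitions
= 35 - 22 = 13

13


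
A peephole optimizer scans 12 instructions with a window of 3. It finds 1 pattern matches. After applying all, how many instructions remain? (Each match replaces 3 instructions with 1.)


Each match removes 2 instructions.
Total removed = 1 * 2 = 2
Remaining = 12 - 2 = 10

10


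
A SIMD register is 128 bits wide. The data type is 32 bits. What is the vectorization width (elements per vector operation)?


Width = SIMD bits / data type bits
= 128 / 32 = 4

4


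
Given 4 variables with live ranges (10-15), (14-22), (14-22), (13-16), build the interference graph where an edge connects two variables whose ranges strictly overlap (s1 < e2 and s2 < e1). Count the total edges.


Check all pairs for overlapping intervals.
Two intervals (s1,e1) and (s2,e2) overlap if s1 < e2 and s2 < e1.
v0 (10-15) vs v1..v3: overlaps v1, v2, v3 -> 3
v1 (14-22) vs v2..v3: overlaps v2, v3 -> 2
v2 (14-22) vs v3: overlaps v3 -> 1
Total overlapping pairs = 3 + 2 + 1 = 6

6


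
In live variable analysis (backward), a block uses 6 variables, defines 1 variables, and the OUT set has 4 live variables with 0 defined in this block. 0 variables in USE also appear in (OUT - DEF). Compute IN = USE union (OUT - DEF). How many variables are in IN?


OUT - DEF: 4 - 0 = 4
|IN| = |USE| + |OUT - DEF| - |USE ∩ (OUT - DEF)| = 6 + 4 - 0 = 10

10


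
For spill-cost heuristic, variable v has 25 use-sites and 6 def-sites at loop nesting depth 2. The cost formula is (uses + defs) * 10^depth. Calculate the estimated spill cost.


uses + defs = 25 + 6 = 31
10^2 = 100
Spill cost = 31 * 100 = 3100

3100


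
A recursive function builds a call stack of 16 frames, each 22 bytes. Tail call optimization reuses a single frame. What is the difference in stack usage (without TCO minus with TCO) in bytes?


Without TCO: 16 * 22 = 352 bytes
With TCO: reuse 1 frame = 22 bytes
Savings = 352 - 22 = 330

330


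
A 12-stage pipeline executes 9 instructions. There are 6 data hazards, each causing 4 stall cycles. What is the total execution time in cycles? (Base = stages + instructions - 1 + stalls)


Base cycles = 12 + 9 - 1 = 20
Total stalls = 6 * 4 = 24
Total = 20 + 24 = 44

44


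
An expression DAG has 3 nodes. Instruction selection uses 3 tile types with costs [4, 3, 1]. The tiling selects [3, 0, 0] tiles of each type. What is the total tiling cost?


Total cost = sum(count_i * cost_i)
= 3*4 + 0*3 + 0*1
= 12

12


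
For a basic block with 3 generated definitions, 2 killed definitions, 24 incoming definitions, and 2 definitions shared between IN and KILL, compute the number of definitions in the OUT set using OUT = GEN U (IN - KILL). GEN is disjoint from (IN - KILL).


IN - KILL: 24 - 2 = 22 surviving definitions
OUT = GEN + surviving = 3 + 22 = 25

25


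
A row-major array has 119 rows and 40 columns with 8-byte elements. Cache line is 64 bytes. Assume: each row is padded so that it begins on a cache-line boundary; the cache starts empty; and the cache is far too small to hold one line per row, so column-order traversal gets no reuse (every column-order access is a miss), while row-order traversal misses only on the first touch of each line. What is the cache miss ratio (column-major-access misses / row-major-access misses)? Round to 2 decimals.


Each row occupies 40 * 8 = 320 bytes and starts on a line boundary, so it spans ceil(320 / 64) = 5 cache lines.
Row-major traversal misses (one per line touched): 119 * ceil(40 * 8 / 64) = 595
Column-major traversal misses (no reuse, every access misses): 119 * 40 = 4760
Ratio = 4760 / 595 = 8.0

8.0


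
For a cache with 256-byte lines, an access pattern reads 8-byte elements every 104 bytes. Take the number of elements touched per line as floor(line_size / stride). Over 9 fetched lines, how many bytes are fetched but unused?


Elements per line = floor(256 / 104) = 2
Bytes used per line = 2 * 8 = 16
Wasted per line = 256 - 16 = 240
Total wasted = 240 * 9 = 2160

2160


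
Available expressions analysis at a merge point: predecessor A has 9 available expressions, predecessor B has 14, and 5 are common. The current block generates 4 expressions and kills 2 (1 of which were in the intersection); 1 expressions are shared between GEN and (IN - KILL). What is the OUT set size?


IN = intersection of predecessors = 5
IN - KILL = 5 - 1 = 4
|OUT| = |GEN| + |IN - KILL| - |GEN ∩ (IN - KILL)| = 4 + 4 - 1 = 7

7


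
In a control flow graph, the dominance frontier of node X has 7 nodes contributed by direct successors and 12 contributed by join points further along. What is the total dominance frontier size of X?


DF(X) = direct successor contributions + join point contributions
= 7 + 12 = 19

19


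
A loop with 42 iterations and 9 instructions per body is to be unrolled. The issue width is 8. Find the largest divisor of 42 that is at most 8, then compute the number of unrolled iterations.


Largest divisor of 42 <= 8 is 7
New iterations = 42 / 7 = 6

6


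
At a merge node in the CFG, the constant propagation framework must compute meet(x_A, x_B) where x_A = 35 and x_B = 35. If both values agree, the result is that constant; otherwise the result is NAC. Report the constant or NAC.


Meet operation: if both paths give the same constant, result is that constant; if they differ, result is NAC (not-a-constant).
Path A: 35, Path B: 35 -> equal
Result: constant -> 35

35


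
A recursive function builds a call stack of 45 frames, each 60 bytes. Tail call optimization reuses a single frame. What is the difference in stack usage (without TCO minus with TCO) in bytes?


Without TCO: 45 * 60 = 2700 bytes
With TCO: reuse 1 frame = 60 bytes
Savings = 2700 - 60 = 2640

2640


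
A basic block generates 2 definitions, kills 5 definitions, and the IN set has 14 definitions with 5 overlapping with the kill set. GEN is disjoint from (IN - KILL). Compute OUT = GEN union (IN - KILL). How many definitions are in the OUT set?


IN - KILL: 14 - 5 = 9 surviving definitions
OUT = GEN + surviving = 2 + 9 = 11

11


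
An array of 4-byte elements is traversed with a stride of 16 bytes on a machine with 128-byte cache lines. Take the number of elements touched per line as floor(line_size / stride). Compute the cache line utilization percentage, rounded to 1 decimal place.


Elements per cache line = floor(128 / 16) = 8
Bytes used = 8 * 4 = 32
Utilization = 32 / 128 * 100 = 25.0%

25.0


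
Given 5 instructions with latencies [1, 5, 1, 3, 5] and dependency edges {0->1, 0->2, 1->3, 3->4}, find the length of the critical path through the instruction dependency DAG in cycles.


Compute longest path through dependency graph: dist(Ik) = max over predecessors of dist + latency(Ik).
dist(I0) = latency 1 = 1
dist(I1) = dist(I0) + 5 = 1 + 5 = 6
dist(I2) = dist(I0) + 1 = 1 + 1 = 2
dist(I3) = dist(I1) + 3 = 6 + 3 = 9
dist(I4) = dist(I3) + 5 = 9 + 5 = 14
Critical path = max dist = 14

14


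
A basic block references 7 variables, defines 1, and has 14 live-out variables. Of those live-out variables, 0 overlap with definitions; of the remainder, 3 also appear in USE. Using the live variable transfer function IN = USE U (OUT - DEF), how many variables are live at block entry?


OUT - DEF: 14 - 0 = 14
|IN| = |USE| + |OUT - DEF| - |USE ∩ (OUT - DEF)| = 7 + 14 - 3 = 18

18


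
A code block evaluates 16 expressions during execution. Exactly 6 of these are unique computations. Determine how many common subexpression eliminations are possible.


CSE count = total expressions - unique expressions
= 16 - 6 = 10

10


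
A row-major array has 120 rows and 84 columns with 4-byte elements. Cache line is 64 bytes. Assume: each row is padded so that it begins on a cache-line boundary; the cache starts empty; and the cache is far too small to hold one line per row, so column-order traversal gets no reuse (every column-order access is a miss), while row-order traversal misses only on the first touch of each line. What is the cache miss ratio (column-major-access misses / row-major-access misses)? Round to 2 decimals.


Each row occupies 84 * 4 = 336 bytes and starts on a line boundary, so it spans ceil(336 / 64) = 6 cache lines.
Row-major traversal misses (one per line touched): 120 * ceil(84 * 4 / 64) = 720
Column-major traversal misses (no reuse, every access misses): 120 * 84 = 10080
Ratio = 10080 / 720 = 14.0

14.0


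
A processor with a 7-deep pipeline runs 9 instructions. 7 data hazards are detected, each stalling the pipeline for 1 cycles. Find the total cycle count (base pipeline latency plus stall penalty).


Base cycles = 7 + 9 - 1 = 15
Total stalls = 7 * 1 = 7
Total = 15 + 7 = 22

22


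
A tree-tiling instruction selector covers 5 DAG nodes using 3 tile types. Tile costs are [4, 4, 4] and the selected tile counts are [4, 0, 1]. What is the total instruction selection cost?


Total cost = sum(count_i * cost_i)
= 4*4 + 0*4 + 1*4
= 20

20


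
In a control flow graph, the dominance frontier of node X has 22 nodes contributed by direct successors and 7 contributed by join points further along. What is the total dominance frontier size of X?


DF(X) = direct successor contributions + join point contributions
= 22 + 7 = 29

29


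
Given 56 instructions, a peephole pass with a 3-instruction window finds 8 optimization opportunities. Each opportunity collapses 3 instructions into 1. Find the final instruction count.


Each match removes 2 instructions.
Total removed = 8 * 2 = 16
Remaining = 56 - 16 = 40

40


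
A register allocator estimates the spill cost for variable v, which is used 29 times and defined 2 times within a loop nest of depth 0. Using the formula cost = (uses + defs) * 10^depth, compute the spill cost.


uses + defs = 29 + 2 = 31
10^0 = 1
Spill cost = 31 * 1 = 31

31


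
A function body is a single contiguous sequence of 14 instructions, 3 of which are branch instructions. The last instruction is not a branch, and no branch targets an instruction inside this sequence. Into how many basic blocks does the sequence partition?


With no in-sequence branch targets, the leaders are the first instruction plus the instruction after each branch.
Number of basic blocks = branches + 1
= 3 + 1 = 4

4


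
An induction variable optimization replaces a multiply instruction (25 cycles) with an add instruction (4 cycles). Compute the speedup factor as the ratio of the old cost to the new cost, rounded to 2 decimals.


Ratio = mult_cost / add_cost = 25 / 4 = 6.25

6.25


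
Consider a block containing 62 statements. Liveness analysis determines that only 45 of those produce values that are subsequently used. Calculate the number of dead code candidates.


Dead code = total statements - live definitions
= 62 - 45 = 17

17


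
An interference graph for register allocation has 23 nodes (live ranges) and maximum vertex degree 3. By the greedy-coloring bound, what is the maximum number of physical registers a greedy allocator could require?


Greedy coloring never needs more than (max_degree + 1) colors: when coloring a vertex, at most max_degree neighbors are already colored.
Upper bound = 3 + 1 = 4

4


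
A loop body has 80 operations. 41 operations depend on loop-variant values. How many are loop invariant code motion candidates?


Invariant candidates = total - loop-dependent
= 80 - 41 = 39

39


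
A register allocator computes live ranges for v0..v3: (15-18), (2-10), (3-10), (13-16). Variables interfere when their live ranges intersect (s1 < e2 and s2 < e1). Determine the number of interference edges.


Check all pairs for overlapping intervals.
Two intervals (s1,e1) and (s2,e2) overlap if s1 < e2 and s2 < e1.
v0 (15-18) vs v1..v3: overlaps v3 -> 1
v1 (2-10) vs v2..v3: overlaps v2 -> 1
v2 (3-10) vs v3: overlaps none -> 0
Total overlapping pairs = 1 + 1 + 0 = 2

2


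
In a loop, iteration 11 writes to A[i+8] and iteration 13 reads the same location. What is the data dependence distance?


Distance = read iteration - write iteration
= 13 - 11 = 2

2


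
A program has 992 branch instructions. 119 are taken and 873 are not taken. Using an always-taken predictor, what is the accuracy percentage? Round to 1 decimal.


Predictor: always-taken
Correct predictions = 119
Accuracy = 119 / 992 * 100 = 12.0%

12.0


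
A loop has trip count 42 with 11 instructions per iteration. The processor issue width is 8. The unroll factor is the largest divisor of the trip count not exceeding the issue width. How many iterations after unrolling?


Largest divisor of 42 <= 8 is 7
New iterations = 42 / 7 = 6

6


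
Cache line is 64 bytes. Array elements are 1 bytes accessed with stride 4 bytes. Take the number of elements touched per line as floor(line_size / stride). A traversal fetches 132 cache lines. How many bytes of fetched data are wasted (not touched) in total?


Elements per line = floor(64 / 4) = 16
Bytes used per line = 16 * 1 = 16
Wasted per line = 64 - 16 = 48
Total wasted = 48 * 132 = 6336

6336


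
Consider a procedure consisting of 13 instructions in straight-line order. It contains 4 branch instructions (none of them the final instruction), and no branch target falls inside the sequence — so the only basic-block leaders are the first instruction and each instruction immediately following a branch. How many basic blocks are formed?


With no in-sequence branch targets, the leaders are the first instruction plus the instruction after each branch.
Number of basic blocks = branches + 1
= 4 + 1 = 5

5


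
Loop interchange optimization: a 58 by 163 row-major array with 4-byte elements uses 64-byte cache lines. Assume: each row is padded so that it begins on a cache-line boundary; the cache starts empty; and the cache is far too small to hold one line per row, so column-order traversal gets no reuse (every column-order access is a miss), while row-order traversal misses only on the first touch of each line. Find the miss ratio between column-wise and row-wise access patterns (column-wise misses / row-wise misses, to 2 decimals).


Each row occupies 163 * 4 = 652 bytes and starts on a line boundary, so it spans ceil(652 / 64) = 11 cache lines.
Row-major traversal misses (one per line touched): 58 * ceil(163 * 4 / 64) = 638
Column-major traversal misses (no reuse, every access misses): 58 * 163 = 9454
Ratio = 9454 / 638 = 14.82

14.82


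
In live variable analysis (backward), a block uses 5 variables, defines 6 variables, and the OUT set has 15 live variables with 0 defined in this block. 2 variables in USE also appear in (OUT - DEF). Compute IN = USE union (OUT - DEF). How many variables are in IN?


OUT - DEF: 15 - 0 = 15
|IN| = |USE| + |OUT - DEF| - |USE ∩ (OUT - DEF)| = 5 + 15 - 2 = 18

18


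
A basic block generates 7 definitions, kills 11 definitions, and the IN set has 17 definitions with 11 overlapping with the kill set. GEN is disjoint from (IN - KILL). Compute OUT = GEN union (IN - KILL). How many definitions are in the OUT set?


IN - KILL: 17 - 11 = 6 surviving definitions
OUT = GEN + surviving = 7 + 6 = 13

13


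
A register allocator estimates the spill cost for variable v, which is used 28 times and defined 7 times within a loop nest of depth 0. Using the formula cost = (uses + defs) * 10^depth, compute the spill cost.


uses + defs = 28 + 7 = 35
10^0 = 1
Spill cost = 35 * 1 = 35

35


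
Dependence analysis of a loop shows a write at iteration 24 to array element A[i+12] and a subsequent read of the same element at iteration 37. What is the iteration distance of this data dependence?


Distance = read iteration - write iteration
= 37 - 24 = 13

13


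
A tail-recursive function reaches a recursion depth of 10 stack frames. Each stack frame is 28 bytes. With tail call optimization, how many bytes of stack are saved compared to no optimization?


Without TCO: 10 * 28 = 280 bytes
With TCO: reuse 1 frame = 28 bytes
Savings = 280 - 28 = 252

252


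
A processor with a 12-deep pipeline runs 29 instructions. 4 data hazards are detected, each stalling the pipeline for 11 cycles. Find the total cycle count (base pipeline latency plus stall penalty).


Base cycles = 12 + 29 - 1 = 40
Total stalls = 4 * 11 = 44
Total = 40 + 44 = 84

84


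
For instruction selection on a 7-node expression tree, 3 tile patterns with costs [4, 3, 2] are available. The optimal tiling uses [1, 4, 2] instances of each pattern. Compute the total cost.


Total cost = sum(count_i * cost_i)
= 1*4 + 4*3 + 2*2
= 20

20


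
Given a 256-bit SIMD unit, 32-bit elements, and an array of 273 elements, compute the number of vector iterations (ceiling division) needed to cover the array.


Width = 256 / 32 = 8 elements per vector op
Iterations = ceil(273 / 8) = 35

35


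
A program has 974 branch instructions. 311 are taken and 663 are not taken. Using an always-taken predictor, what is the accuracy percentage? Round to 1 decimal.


Predictor: always-taken
Correct predictions = 311
Accuracy = 311 / 974 * 100 = 31.9%

31.9


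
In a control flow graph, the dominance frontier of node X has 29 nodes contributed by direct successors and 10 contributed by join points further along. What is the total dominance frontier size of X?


DF(X) = direct successor contributions + join point contributions
= 29 + 10 = 39

39


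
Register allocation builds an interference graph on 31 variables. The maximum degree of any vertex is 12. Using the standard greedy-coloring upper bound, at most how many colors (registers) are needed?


Greedy coloring never needs more than (max_degree + 1) colors: when coloring a vertex, at most max_degree neighbors are already colored.
Upper bound = 12 + 1 = 13

13


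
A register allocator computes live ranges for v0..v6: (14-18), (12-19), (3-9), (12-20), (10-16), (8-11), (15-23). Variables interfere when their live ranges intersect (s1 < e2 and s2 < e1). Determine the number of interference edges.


Check all pairs for overlapping intervals.
Two intervals (s1,e1) and (s2,e2) overlap if s1 < e2 and s2 < e1.
v0 (14-18) vs v1..v6: overlaps v1, v3, v4, v6 -> 4
v1 (12-19) vs v2..v6: overlaps v3, v4, v6 -> 3
v2 (3-9) vs v3..v6: overlaps v5 -> 1
v3 (12-20) vs v4..v6: overlaps v4, v6 -> 2
v4 (10-16) vs v5..v6: overlaps v5, v6 -> 2
v5 (8-11) vs v6: overlaps none -> 0
Total overlapping pairs = 4 + 3 + 1 + 2 + 2 + 0 = 12

12


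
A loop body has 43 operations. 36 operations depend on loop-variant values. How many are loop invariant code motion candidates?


Invariant candidates = total - loop-dependent
= 43 - 36 = 7

7


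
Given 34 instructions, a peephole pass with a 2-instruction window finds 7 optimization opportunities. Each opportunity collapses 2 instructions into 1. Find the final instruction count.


Each match removes 1 instructions.
Total removed = 7 * 1 = 7
Remaining = 34 - 7 = 27

27


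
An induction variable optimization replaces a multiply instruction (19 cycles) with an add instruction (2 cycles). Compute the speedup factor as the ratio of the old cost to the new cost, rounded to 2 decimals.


Ratio = mult_cost / add_cost = 19 / 2 = 9.5

9.5


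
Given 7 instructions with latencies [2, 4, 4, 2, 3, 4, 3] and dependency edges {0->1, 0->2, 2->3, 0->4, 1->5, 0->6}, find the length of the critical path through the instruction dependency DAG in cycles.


Compute longest path through dependency graph: dist(Ik) = max over predecessors of dist + latency(Ik).
dist(I0) = latency 2 = 2
dist(I1) = dist(I0) + 4 = 2 + 4 = 6
dist(I2) = dist(I0) + 4 = 2 + 4 = 6
dist(I3) = dist(I2) + 2 = 6 + 2 = 8
dist(I4) = dist(I0) + 3 = 2 + 3 = 5
dist(I5) = dist(I1) + 4 = 6 + 4 = 10
dist(I6) = dist(I0) + 3 = 2 + 3 = 5
Critical path = max dist = 10

10


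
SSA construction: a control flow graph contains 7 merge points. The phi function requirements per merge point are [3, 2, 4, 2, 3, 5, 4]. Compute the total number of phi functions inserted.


Total phi functions = sum of phi functions at each join node
= 3 + 2 + 4 + 2 + 3 + 5 + 4 = 23

23


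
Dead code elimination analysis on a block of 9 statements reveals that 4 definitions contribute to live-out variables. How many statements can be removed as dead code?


Dead code = total statements - live definitions
= 9 - 4 = 5

5


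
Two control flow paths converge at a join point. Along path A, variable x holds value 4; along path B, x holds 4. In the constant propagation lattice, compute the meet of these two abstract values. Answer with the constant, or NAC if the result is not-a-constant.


Meet operation: if both paths give the same constant, result is that constant; if they differ, result is NAC (not-a-constant).
Path A: 4, Path B: 4 -> equal
Result: constant -> 4

4


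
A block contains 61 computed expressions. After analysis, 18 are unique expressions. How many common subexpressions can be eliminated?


CSE count = total expressions - unique expressions
= 61 - 18 = 43

43
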